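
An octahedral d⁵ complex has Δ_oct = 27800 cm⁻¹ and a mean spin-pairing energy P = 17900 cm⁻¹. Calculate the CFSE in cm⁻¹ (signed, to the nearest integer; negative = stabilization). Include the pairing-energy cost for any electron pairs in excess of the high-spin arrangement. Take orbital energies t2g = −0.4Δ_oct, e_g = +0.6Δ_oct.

-19800

Since Δ_oct = 27800 cm⁻¹ > P = 17900 cm⁻¹, the complex adopts the low-spin configuration.
Filling d⁵ accordingly: t2g^5 e_g^0.
Orbital CFSE = -2.0Δ_oct = -2.0 × 27800 = -55600 cm⁻¹.
Excess pairs vs high-spin: 2 − 0 = 2; pairing cost = +35800 cm⁻¹.
Net CFSE = -55600 + 35800 = -19800 cm⁻¹.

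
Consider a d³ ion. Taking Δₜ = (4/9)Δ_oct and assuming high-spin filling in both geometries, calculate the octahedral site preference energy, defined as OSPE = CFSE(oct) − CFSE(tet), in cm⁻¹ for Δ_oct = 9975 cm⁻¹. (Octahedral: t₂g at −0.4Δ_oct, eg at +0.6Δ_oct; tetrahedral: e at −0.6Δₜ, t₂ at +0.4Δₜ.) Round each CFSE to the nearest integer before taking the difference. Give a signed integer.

In an octahedral site d³ (HS) is t2g^3 e_g^0, giving CFSE(oct) = -1.2Δ_oct = -11970 cm⁻¹.
Tetrahedral e^2 t2^1 gives -0.8Δₜ = -0.8 × (4/9) × 9975 = -3547 cm⁻¹.
OSPE = CFSE(oct) − CFSE(tet) = -11970 − (-3547) = -8423 cm⁻¹.

-8423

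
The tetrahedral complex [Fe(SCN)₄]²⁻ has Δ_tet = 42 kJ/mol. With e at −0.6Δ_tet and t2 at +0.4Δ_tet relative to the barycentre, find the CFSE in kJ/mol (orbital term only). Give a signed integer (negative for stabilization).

Each SCN⁻ contributes -1; 4 × (-1) = -4. With overall charge -2, Fe is in the +2 oxidation state.
Fe sits in group 8; removing 2 electrons leaves Fe²⁺ with 8 − 2 = 6 d electrons.
Tetrahedral splitting is small, so the complex is high-spin.
The d⁶ electrons fill as e^3 t2^3.
The orbital stabilization is -0.6Δ_tet = -0.6 × 42 = -25 kJ/mol.

-25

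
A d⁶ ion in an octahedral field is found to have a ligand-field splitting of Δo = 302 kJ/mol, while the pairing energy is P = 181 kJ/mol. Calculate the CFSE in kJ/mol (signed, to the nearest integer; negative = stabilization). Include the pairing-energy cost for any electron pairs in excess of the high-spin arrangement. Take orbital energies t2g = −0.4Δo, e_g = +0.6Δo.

Δo > P, so pairing is preferred: the ground state is low-spin.
Filling d⁶ accordingly: t2g^6 e_g^0.
Orbital CFSE = -2.4Δo = -2.4 × 302 = -725 kJ/mol.
Excess pairs vs high-spin: 3 − 1 = 2; pairing cost = +362 kJ/mol.
Net CFSE = -725 + 362 = -363 kJ/mol.

-363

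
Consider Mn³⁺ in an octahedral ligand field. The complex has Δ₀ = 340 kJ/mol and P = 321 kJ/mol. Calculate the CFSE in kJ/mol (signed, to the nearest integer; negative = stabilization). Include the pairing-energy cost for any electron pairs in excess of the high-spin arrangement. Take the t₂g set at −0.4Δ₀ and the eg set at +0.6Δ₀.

Group 7 minus oxidation state +3 gives a d⁴ configuration for Mn³⁺.
Δ₀ > P, so pairing is preferred: the ground state is low-spin.
That gives t₂g⁴ eg⁰.
Orbital CFSE = -1.6Δ₀ = -1.6 × 340 = -544 kJ/mol.
Excess pairs vs high-spin: 1 − 0 = 1; pairing cost = +321 kJ/mol.
Net CFSE = -544 + 321 = -223 kJ/mol.

-223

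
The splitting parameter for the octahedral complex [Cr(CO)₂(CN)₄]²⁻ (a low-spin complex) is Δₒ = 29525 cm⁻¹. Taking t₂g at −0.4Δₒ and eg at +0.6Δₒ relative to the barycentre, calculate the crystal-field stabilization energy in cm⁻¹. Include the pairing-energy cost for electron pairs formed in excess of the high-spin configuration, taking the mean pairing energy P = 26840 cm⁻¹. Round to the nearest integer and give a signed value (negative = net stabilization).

-20400

Ligand charges: 2×(+0) from CO and 4×(-1) from CN⁻ sum to -4; with overall charge -2, Cr is +2.
Cr is in group 6, so Cr²⁺ is d⁴ (6 − 2 = 4).
Electron filling gives t₂g⁴ eg⁰.
Orbital CFSE = 4(-0.4) + 0(0.6) = -1.6Δₒ = -1.6 × 29525 = -47240 cm⁻¹.
Pairing penalty: 1 pair vs 0 in the high-spin reference → 1 extra × P = 26840 cm⁻¹.
Combining: -47240 + 26840 = -20400 cm⁻¹.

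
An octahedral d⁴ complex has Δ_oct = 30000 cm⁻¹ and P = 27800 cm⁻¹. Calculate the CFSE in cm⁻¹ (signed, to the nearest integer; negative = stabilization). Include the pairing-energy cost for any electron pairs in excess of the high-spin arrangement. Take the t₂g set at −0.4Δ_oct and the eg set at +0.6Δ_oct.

-20200

Here Δ_oct > P (30000 > 27800), so the low-spin state is favoured.
Filling d⁴ accordingly: t₂g⁴ eg⁰.
Orbital CFSE = -1.6Δ_oct = -1.6 × 30000 = -48000 cm⁻¹.
Excess pairs vs high-spin: 1 − 0 = 1; pairing cost = +27800 cm⁻¹.
Net CFSE = -48000 + 27800 = -20200 cm⁻¹.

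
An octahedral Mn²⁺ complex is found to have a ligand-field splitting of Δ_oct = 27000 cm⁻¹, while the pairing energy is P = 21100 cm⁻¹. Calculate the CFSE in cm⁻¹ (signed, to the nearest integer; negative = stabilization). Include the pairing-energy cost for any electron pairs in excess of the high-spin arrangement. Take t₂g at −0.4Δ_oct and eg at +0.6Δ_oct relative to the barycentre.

Mn sits in group 7; removing 2 electrons leaves Mn²⁺ with 7 − 2 = 5 d electrons.
Here Δ_oct > P (27000 > 21100), so the low-spin state is favoured.
Configuration: t₂g⁵ eg⁰.
Orbital CFSE = -2.0Δ_oct = -2.0 × 27000 = -54000 cm⁻¹.
Excess pairs vs high-spin: 2 − 0 = 2; pairing cost = +42200 cm⁻¹.
Net CFSE = -54000 + 42200 = -11800 cm⁻¹.

-11800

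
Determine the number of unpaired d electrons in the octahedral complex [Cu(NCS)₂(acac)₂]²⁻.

1

Ligand charges: 2×(-1) from NCS⁻ and 2×(-1) from acac⁻ sum to -4; with overall charge -2, Cu is +2.
Group 11 minus oxidation state +2 gives a d⁹ configuration for Cu²⁺.
Configuration: t2g^6 e_g^3, giving 1 unpaired electron.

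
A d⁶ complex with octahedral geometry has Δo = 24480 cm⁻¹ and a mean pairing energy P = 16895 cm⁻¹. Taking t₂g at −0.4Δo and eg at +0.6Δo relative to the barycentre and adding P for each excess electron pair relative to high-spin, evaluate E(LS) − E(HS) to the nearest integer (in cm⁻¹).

High-spin: t₂g⁴ eg², CFSE = -0.4Δo = -9792 cm⁻¹.
Low-spin t₂g⁶ eg⁰ gives -2.4Δo = -58752 cm⁻¹, but forming 2 extra pairs costs 2P = 33790 cm⁻¹, so E(LS) = -58752 + 33790 = -24962 cm⁻¹.
E(LS) − E(HS) = -24962 − (-9792) = -15170 cm⁻¹.

-15170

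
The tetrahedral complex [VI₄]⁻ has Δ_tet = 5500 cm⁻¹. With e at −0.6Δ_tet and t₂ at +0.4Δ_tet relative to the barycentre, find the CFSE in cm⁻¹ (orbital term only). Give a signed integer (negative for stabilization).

-6600

Each I⁻ contributes -1; 4 × (-1) = -4. With overall charge -1, V is in the +3 oxidation state.
V³⁺: group 5, so d-count = 5 − 3 = 2.
With tetrahedral geometry the complex is necessarily high-spin.
Configuration: e² t₂⁰.
The orbital stabilization is -1.2Δ_tet = -1.2 × 5500 = -6600 cm⁻¹.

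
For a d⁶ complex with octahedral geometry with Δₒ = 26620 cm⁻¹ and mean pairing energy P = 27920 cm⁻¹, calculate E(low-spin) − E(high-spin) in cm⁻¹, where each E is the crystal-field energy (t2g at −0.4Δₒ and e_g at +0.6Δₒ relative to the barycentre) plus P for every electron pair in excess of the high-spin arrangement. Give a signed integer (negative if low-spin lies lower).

In the high-spin limit (t2g^4 e_g^2) the orbital term is -0.4Δₒ = -10648 cm⁻¹, with no excess pairing.
Low-spin: t2g^6 e_g^0, orbital CFSE = -2.4Δₒ = -63888 cm⁻¹; plus 2 excess pairs × P = +55840 cm⁻¹; total -8048 cm⁻¹.
The difference is -8048 − (-10648) = 2600 cm⁻¹, so high-spin lies lower.

2600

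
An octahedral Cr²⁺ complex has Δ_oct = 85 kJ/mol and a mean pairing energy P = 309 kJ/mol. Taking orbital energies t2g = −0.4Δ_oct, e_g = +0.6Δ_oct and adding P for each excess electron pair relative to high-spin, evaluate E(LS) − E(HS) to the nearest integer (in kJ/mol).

Group 6 minus oxidation state +2 gives a d⁴ configuration for Cr²⁺.
In the high-spin limit (t2g^3 e_g^1) the orbital term is -0.6Δ_oct = -51 kJ/mol, with no excess pairing.
Low-spin t2g^4 e_g^0 gives -1.6Δ_oct = -136 kJ/mol, but forming 1 extra pair costs 1P = 309 kJ/mol, so E(LS) = -136 + 309 = 173 kJ/mol.
The difference is 173 − (-51) = 224 kJ/mol, so high-spin lies lower.

224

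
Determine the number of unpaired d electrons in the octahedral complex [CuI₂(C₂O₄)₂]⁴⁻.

Ligand charges: 2×(-1) from I⁻ and 2×(-2) from C₂O₄²⁻ sum to -6; with overall charge -4, Cu is +2.
Group 11 minus oxidation state +2 gives a d⁹ configuration for Cu²⁺.
Configuration: t2g^6 e_g^3, giving 1 unpaired electron.

1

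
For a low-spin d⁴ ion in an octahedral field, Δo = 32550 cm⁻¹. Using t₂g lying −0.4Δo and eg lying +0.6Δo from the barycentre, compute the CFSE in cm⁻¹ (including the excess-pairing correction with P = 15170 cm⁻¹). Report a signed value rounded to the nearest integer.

-36910

The d⁴ electrons fill as t₂g⁴ eg⁰.
Orbital CFSE = 4(-0.4) + 0(0.6) = -1.6Δo = -1.6 × 32550 = -52080 cm⁻¹.
High-spin d⁴ would be t₂g³ eg¹ with 0 pairs; low-spin has 1, so 1 excess pair costs +1P = +15170 cm⁻¹.
Overall CFSE = -52080 + 15170 = -36910 cm⁻¹.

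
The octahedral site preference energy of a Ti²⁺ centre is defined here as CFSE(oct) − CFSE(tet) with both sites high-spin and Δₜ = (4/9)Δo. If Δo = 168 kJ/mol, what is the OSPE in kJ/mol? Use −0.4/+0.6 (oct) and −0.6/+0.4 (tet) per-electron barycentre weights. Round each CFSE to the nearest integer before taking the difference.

-44

Group 4 minus oxidation state +2 gives a d² configuration for Ti²⁺.
In an octahedral site d² (HS) is t₂g² eg⁰, giving CFSE(oct) = -0.8Δo = -134 kJ/mol.
In a tetrahedral site the filling is e² t₂⁰: CFSE(tet) = -1.2Δₜ = -1.2 × (4/9)(168) = -90 kJ/mol.
OSPE = CFSE(oct) − CFSE(tet) = -134 − (-90) = -44 kJ/mol.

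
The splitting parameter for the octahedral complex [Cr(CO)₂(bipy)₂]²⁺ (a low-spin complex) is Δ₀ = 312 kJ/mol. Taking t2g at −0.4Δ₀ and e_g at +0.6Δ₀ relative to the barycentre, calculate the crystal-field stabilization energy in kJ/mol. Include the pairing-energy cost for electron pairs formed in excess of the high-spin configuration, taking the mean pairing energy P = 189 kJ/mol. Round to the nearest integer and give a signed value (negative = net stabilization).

Ligand charges: 2×(+0) from CO and 2×(+0) from bipy sum to +0; with overall charge +2, Cr is +2.
Cr²⁺: group 6, so d-count = 6 − 2 = 4.
Electron filling gives t2g^4 e_g^0.
CFSE(orbital) = 4×(-0.4Δ₀) + 0×(0.6Δ₀) = -1.6Δ₀; with Δ₀ = 312 kJ/mol that is -499 kJ/mol.
Relative to high-spin t2g^3 e_g^1 (0 paired), the low-spin configuration has 1 additional pair, contributing +1 × 189 = +189 kJ/mol.
Net CFSE = -499 + 189 = -310 kJ/mol.

-310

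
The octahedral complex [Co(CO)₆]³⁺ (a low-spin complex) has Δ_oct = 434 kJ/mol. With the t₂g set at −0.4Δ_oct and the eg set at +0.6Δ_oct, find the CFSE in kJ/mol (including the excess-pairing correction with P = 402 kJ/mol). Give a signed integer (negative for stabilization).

CO is neutral, so the +3 overall charge sits on Co: oxidation state +3.
Group 9 minus oxidation state +3 gives a d⁶ configuration for Co³⁺.
The d⁶ electrons fill as t₂g⁶ eg⁰.
The orbital stabilization is -2.4Δ_oct = -2.4 × 434 = -1042 kJ/mol.
High-spin d⁶ would be t₂g⁴ eg² with 1 pair; low-spin has 3, so 2 excess pairs cost +2P = +804 kJ/mol.
Combining: -1042 + 804 = -238 kJ/mol.

-238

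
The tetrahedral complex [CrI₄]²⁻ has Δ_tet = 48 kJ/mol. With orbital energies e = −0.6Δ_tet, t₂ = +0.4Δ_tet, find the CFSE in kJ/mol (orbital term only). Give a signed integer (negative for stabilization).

Each I⁻ contributes -1; 4 × (-1) = -4. With overall charge -2, Cr is in the +2 oxidation state.
Cr sits in group 6; removing 2 electrons leaves Cr²⁺ with 6 − 2 = 4 d electrons.
Tetrahedral fields are weak (Δₜ ≈ 4/9 Δₒ), so electrons fill high-spin.
The d⁴ electrons fill as e² t₂².
CFSE(orbital) = 2×(-0.6Δ_tet) + 2×(0.4Δ_tet) = -0.4Δ_tet; with Δ_tet = 48 kJ/mol that is -19 kJ/mol.

-19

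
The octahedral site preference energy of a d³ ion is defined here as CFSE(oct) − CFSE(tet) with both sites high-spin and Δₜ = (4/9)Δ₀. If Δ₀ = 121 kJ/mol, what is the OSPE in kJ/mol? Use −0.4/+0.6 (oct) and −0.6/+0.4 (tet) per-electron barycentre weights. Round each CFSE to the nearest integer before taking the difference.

-102

Octahedral high-spin t₂g³ eg⁰: CFSE = -1.2 × 121 = -145 kJ/mol.
In a tetrahedral site the filling is e² t₂¹: CFSE(tet) = -0.8Δₜ = -0.8 × (4/9)(121) = -43 kJ/mol.
Subtracting, OSPE = -145 − (-43) = -102 kJ/mol.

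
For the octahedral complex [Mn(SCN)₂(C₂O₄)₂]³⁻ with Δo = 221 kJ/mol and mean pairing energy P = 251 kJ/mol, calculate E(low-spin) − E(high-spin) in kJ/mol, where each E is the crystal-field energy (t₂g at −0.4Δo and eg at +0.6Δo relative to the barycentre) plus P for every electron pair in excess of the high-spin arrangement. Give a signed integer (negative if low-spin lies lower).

30

Ligand charges: 2×(-1) from SCN⁻ and 2×(-2) from C₂O₄²⁻ sum to -6; with overall charge -3, Mn is +3.
Mn³⁺: group 7, so d-count = 7 − 3 = 4.
In the high-spin limit (t₂g³ eg¹) the orbital term is -0.6Δo = -133 kJ/mol, with no excess pairing.
Low-spin: t₂g⁴ eg⁰, orbital CFSE = -1.6Δo = -354 kJ/mol; plus 1 excess pair × P = +251 kJ/mol; total -103 kJ/mol.
E(LS) − E(HS) = -103 − (-133) = 30 kJ/mol.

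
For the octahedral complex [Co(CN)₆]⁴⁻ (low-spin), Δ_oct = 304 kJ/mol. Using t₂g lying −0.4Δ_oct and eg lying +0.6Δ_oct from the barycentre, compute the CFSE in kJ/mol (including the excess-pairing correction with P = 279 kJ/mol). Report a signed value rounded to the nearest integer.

-268

Each CN⁻ contributes -1; 6 × (-1) = -6. With overall charge -4, Co is in the +2 oxidation state.
Co is in group 9, so Co²⁺ is d⁷ (9 − 2 = 7).
Electron filling gives t₂g⁶ eg¹.
The orbital stabilization is -1.8Δ_oct = -1.8 × 304 = -547 kJ/mol.
Pairing penalty: 3 pairs vs 2 in the high-spin reference → 1 extra × P = 279 kJ/mol.
Combining: -547 + 279 = -268 kJ/mol.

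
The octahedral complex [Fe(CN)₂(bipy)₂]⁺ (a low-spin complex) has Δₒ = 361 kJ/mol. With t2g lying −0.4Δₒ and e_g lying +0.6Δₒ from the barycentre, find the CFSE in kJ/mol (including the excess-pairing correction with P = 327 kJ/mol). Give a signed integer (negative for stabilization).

Ligand charges: 2×(-1) from CN⁻ and 2×(+0) from bipy sum to -2; with overall charge +1, Fe is +3.
Group 8 minus oxidation state +3 gives a d⁵ configuration for Fe³⁺.
The d⁵ electrons fill as t2g^5 e_g^0.
The orbital stabilization is -2.0Δₒ = -2.0 × 361 = -722 kJ/mol.
High-spin d⁵ would be t2g^3 e_g^2 with 0 pairs; low-spin has 2, so 2 excess pairs cost +2P = +654 kJ/mol.
Net CFSE = -722 + 654 = -68 kJ/mol.

-68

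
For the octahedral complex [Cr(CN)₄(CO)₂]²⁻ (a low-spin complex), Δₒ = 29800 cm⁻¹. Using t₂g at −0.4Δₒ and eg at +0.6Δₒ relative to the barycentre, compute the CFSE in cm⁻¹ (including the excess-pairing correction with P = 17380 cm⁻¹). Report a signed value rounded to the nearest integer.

-30300

Ligand charges: 4×(-1) from CN⁻ and 2×(+0) from CO sum to -4; with overall charge -2, Cr is +2.
Cr sits in group 6; removing 2 electrons leaves Cr²⁺ with 6 − 2 = 4 d electrons.
Electron filling gives t₂g⁴ eg⁰.
Orbital CFSE = 4(-0.4) + 0(0.6) = -1.6Δₒ = -1.6 × 29800 = -47680 cm⁻¹.
Pairing penalty: 1 pair vs 0 in the high-spin reference → 1 extra × P = 17380 cm⁻¹.
Net CFSE = -47680 + 17380 = -30300 cm⁻¹.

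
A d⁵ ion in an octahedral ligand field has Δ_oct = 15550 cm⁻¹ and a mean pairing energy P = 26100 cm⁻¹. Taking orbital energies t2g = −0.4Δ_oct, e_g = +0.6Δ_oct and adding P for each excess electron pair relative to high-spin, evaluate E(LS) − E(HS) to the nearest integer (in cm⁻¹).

High-spin d⁵ fills as t2g^3 e_g^2 with CFSE 3(−0.4) + 2(+0.6) = 0.0Δ_oct = 0 cm⁻¹.
Low-spin t2g^5 e_g^0 gives -2.0Δ_oct = -31100 cm⁻¹, but forming 2 extra pairs costs 2P = 52200 cm⁻¹, so E(LS) = -31100 + 52200 = 21100 cm⁻¹.
Thus E(LS) − E(HS) = 21100 cm⁻¹.

21100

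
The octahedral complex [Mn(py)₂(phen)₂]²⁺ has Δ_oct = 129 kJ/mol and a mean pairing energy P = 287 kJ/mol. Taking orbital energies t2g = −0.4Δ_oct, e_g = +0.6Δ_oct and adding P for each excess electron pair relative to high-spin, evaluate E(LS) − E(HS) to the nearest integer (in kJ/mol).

316

Ligand charges: 2×(+0) from py and 2×(+0) from phen sum to +0; with overall charge +2, Mn is +2.
Mn²⁺: group 7, so d-count = 7 − 2 = 5.
In the high-spin limit (t2g^3 e_g^2) the orbital term is 0.0Δ_oct = 0 kJ/mol, with no excess pairing.
Low-spin t2g^5 e_g^0 gives -2.0Δ_oct = -258 kJ/mol, but forming 2 extra pairs costs 2P = 574 kJ/mol, so E(LS) = -258 + 574 = 316 kJ/mol.
Thus E(LS) − E(HS) = 316 kJ/mol.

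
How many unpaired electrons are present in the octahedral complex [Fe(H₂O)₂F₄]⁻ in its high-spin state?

5

Ligand charges: 2×(+0) from H₂O and 4×(-1) from F⁻ sum to -4; with overall charge -1, Fe is +3.
Fe is in group 8, so Fe³⁺ is d⁵ (8 − 3 = 5).
Configuration: t₂g³ eg², giving 5 unpaired electrons.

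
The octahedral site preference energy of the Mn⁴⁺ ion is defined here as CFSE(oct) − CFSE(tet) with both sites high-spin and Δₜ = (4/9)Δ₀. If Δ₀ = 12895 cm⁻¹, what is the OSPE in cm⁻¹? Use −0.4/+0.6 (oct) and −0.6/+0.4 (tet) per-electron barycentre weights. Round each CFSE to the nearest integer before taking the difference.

-10889

Mn sits in group 7; removing 4 electrons leaves Mn⁴⁺ with 7 − 4 = 3 d electrons.
In an octahedral site d³ (HS) is t₂g³ eg⁰, giving CFSE(oct) = -1.2Δ₀ = -15474 cm⁻¹.
Tetrahedral: e² t₂¹, CFSE = 2(−0.6) + 1(+0.4) = -0.8Δₜ = -0.8 × (4/9) × 12895 = -4585 cm⁻¹.
Subtracting, OSPE = -15474 − (-4585) = -10889 cm⁻¹.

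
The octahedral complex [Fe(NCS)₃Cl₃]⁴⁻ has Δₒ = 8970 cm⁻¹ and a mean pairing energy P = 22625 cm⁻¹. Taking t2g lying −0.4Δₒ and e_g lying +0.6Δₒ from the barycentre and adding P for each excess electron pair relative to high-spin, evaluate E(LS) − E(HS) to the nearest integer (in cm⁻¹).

27310

Ligand charges: 3×(-1) from NCS⁻ and 3×(-1) from Cl⁻ sum to -6; with overall charge -4, Fe is +2.
Fe²⁺: group 8, so d-count = 8 − 2 = 6.
High-spin: t2g^4 e_g^2, CFSE = -0.4Δₒ = -3588 cm⁻¹.
For low-spin the configuration is t2g^6 e_g^0: orbital energy -2.4 × 8970 = -21528 cm⁻¹, and 2 additional pairs relative to high-spin add 45250 cm⁻¹, giving 23722 cm⁻¹.
Thus E(LS) − E(HS) = 27310 cm⁻¹.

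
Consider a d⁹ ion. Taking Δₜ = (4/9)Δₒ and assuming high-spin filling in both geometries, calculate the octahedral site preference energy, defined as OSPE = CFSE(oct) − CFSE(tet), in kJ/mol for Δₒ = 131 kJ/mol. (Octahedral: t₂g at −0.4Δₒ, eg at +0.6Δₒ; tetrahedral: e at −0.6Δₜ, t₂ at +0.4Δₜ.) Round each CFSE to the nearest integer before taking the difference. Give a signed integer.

-56

Octahedral high-spin t2g^6 e_g^3: CFSE = -0.6 × 131 = -79 kJ/mol.
Tetrahedral: e^4 t2^5, CFSE = 4(−0.6) + 5(+0.4) = -0.4Δₜ = -0.4 × (4/9) × 131 = -23 kJ/mol.
OSPE = -79 − (-23) = -56 kJ/mol.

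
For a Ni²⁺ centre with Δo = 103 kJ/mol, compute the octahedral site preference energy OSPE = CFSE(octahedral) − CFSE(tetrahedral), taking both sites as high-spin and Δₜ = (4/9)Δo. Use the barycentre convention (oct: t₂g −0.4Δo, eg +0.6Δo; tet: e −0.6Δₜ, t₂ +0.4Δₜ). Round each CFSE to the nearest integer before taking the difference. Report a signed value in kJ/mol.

Ni²⁺: group 10, so d-count = 10 − 2 = 8.
Octahedral (high-spin): t₂g⁶ eg², CFSE = 6(−0.4) + 2(+0.6) = -1.2Δo = -1.2 × 103 = -124 kJ/mol.
In a tetrahedral site the filling is e⁴ t₂⁴: CFSE(tet) = -0.8Δₜ = -0.8 × (4/9)(103) = -37 kJ/mol.
OSPE = -124 − (-37) = -87 kJ/mol.

-87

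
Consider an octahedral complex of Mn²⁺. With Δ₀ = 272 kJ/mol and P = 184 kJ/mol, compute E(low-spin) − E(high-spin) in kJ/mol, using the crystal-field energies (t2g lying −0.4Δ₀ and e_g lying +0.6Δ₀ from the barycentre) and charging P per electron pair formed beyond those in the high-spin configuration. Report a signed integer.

Mn is in group 7, so Mn²⁺ is d⁵ (7 − 2 = 5).
In the high-spin limit (t2g^3 e_g^2) the orbital term is 0.0Δ₀ = 0 kJ/mol, with no excess pairing.
For low-spin the configuration is t2g^5 e_g^0: orbital energy -2.0 × 272 = -544 kJ/mol, and 2 additional pairs relative to high-spin add 368 kJ/mol, giving -176 kJ/mol.
Thus E(LS) − E(HS) = -176 kJ/mol.

-176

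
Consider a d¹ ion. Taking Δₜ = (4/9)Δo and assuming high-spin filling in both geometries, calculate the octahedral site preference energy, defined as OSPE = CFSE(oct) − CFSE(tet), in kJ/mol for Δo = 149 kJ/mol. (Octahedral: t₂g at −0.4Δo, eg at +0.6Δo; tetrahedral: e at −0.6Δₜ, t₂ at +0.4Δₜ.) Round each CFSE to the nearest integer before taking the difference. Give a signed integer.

Octahedral high-spin t₂g¹ eg⁰: CFSE = -0.4 × 149 = -60 kJ/mol.
In a tetrahedral site the filling is e¹ t₂⁰: CFSE(tet) = -0.6Δₜ = -0.6 × (4/9)(149) = -40 kJ/mol.
OSPE = -60 − (-40) = -20 kJ/mol.

-20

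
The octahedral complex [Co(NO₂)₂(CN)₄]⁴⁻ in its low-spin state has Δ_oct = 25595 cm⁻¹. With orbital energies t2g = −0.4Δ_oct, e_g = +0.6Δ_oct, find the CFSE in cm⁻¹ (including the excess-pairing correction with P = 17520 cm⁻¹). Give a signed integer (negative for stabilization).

-28551

Ligand charges: 2×(-1) from NO₂⁻ and 4×(-1) from CN⁻ sum to -6; with overall charge -4, Co is +2.
Co²⁺: group 9, so d-count = 9 − 2 = 7.
Electron filling gives t2g^6 e_g^1.
The orbital stabilization is -1.8Δ_oct = -1.8 × 25595 = -46071 cm⁻¹.
Relative to high-spin t2g^5 e_g^2 (2 paired), the low-spin configuration has 1 additional pair, contributing +1 × 17520 = +17520 cm⁻¹.
Combining: -46071 + 17520 = -28551 cm⁻¹.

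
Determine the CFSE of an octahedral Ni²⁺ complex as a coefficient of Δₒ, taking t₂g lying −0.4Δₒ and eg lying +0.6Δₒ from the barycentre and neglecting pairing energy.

Ni²⁺: group 10, so d-count = 10 − 2 = 8.
Configuration: t₂g⁶ eg².
CFSE = 6(-0.4Δₒ) + 2(0.6Δₒ) = -2.4Δₒ + 1.2Δₒ = -1.2Δₒ.

-1.2 Δₒ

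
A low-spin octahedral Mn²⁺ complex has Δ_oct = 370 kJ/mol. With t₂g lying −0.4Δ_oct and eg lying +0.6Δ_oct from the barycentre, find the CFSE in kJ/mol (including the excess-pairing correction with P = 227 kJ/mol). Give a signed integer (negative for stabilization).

-286

Mn is in group 7, so Mn²⁺ is d⁵ (7 − 2 = 5).
The d⁵ electrons fill as t₂g⁵ eg⁰.
The orbital stabilization is -2.0Δ_oct = -2.0 × 370 = -740 kJ/mol.
High-spin d⁵ would be t₂g³ eg² with 0 pairs; low-spin has 2, so 2 excess pairs cost +2P = +454 kJ/mol.
Combining: -740 + 454 = -286 kJ/mol.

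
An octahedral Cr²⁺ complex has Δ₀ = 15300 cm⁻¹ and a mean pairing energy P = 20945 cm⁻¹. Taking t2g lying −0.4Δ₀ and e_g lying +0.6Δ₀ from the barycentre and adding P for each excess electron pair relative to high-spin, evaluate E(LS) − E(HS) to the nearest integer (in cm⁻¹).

Group 6 minus oxidation state +2 gives a d⁴ configuration for Cr²⁺.
In the high-spin limit (t2g^3 e_g^1) the orbital term is -0.6Δ₀ = -9180 cm⁻¹, with no excess pairing.
Low-spin t2g^4 e_g^0 gives -1.6Δ₀ = -24480 cm⁻¹, but forming 1 extra pair costs 1P = 20945 cm⁻¹, so E(LS) = -24480 + 20945 = -3535 cm⁻¹.
Thus E(LS) − E(HS) = 5645 cm⁻¹.

5645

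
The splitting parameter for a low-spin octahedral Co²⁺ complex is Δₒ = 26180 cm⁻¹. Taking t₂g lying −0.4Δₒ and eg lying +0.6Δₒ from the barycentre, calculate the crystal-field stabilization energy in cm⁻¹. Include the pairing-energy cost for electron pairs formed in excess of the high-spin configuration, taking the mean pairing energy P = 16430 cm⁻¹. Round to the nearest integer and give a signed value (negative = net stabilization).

Co sits in group 9; removing 2 electrons leaves Co²⁺ with 9 − 2 = 7 d electrons.
The d⁷ electrons fill as t₂g⁶ eg¹.
CFSE(orbital) = 6×(-0.4Δₒ) + 1×(0.6Δₒ) = -1.8Δₒ; with Δₒ = 26180 cm⁻¹ that is -47124 cm⁻¹.
High-spin d⁷ would be t₂g⁵ eg² with 2 pairs; low-spin has 3, so 1 excess pair costs +1P = +16430 cm⁻¹.
Overall CFSE = -47124 + 16430 = -30694 cm⁻¹.

-30694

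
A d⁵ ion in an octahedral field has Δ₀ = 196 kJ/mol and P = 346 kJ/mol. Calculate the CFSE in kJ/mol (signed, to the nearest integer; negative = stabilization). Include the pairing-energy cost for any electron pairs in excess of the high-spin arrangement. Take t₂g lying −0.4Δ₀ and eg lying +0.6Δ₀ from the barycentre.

0

Δ₀ < P, so pairing is avoided: the ground state is high-spin.
Configuration: t₂g³ eg².
Orbital CFSE = 0.0Δ₀ = 0.0 × 196 = 0 kJ/mol.
High-spin has no excess pairs, so no pairing correction applies.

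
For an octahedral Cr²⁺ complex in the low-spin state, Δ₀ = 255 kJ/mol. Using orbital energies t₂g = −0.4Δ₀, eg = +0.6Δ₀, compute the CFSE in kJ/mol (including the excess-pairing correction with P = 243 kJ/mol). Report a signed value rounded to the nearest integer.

-165

Cr sits in group 6; removing 2 electrons leaves Cr²⁺ with 6 − 2 = 4 d electrons.
The d⁴ electrons fill as t₂g⁴ eg⁰.
Orbital CFSE = 4(-0.4) + 0(0.6) = -1.6Δ₀ = -1.6 × 255 = -408 kJ/mol.
High-spin d⁴ would be t₂g³ eg¹ with 0 pairs; low-spin has 1, so 1 excess pair costs +1P = +243 kJ/mol.
Overall CFSE = -408 + 243 = -165 kJ/mol.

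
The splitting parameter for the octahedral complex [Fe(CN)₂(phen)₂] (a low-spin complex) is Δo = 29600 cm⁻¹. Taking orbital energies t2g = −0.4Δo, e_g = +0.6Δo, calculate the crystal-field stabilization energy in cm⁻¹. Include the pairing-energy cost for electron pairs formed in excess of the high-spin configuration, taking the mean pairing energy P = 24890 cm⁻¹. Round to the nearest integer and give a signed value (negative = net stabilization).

-21260

Ligand charges: 2×(-1) from CN⁻ and 2×(+0) from phen sum to -2; with overall charge +0, Fe is +2.
Group 8 minus oxidation state +2 gives a d⁶ configuration for Fe²⁺.
Configuration: t2g^6 e_g^0.
The orbital stabilization is -2.4Δo = -2.4 × 29600 = -71040 cm⁻¹.
High-spin d⁶ would be t2g^4 e_g^2 with 1 pair; low-spin has 3, so 2 excess pairs cost +2P = +49780 cm⁻¹.
Net CFSE = -71040 + 49780 = -21260 cm⁻¹.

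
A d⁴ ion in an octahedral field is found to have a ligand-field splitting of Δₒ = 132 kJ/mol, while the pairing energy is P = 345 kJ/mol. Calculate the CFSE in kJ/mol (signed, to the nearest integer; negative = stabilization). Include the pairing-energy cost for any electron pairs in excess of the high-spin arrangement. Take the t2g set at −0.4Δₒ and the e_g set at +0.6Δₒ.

With Δₒ < P the complex is high-spin.
Filling d⁴ accordingly: t2g^3 e_g^1.
Orbital CFSE = -0.6Δₒ = -0.6 × 132 = -79 kJ/mol.
High-spin has no excess pairs, so no pairing correction applies.

-79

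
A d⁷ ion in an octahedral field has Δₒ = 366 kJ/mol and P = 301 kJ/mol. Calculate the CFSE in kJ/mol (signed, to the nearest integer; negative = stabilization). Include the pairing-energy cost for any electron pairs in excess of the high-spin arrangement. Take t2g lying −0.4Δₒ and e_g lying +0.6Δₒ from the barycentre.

Here Δₒ > P (366 > 301), so the low-spin state is favoured.
Filling d⁷ accordingly: t2g^6 e_g^1.
Orbital CFSE = -1.8Δₒ = -1.8 × 366 = -659 kJ/mol.
Excess pairs vs high-spin: 3 − 2 = 1; pairing cost = +301 kJ/mol.
Net CFSE = -659 + 301 = -358 kJ/mol.

-358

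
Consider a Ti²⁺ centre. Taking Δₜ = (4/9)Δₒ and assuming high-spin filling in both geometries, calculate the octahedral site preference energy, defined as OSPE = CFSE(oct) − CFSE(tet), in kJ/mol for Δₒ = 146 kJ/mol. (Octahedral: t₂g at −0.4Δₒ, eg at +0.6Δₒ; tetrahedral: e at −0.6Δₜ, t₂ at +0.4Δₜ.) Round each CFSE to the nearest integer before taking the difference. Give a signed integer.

-39

Ti sits in group 4; removing 2 electrons leaves Ti²⁺ with 4 − 2 = 2 d electrons.
Octahedral (high-spin): t2g^2 e_g^0, CFSE = 2(−0.4) + 0(+0.6) = -0.8Δₒ = -0.8 × 146 = -117 kJ/mol.
In a tetrahedral site the filling is e^2 t2^0: CFSE(tet) = -1.2Δₜ = -1.2 × (4/9)(146) = -78 kJ/mol.
OSPE = -117 − (-78) = -39 kJ/mol.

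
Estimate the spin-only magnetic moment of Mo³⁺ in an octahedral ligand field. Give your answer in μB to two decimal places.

Group 6 minus oxidation state +3 gives a d³ configuration for Mo³⁺.
For octahedral d³ the high- and low-spin configurations coincide.
Configuration: t₂g³ eg⁰ → 3 unpaired electrons.
μ(spin-only) = √[3(3+2)] = √15 ≈ 3.87 μB.

3.87 μB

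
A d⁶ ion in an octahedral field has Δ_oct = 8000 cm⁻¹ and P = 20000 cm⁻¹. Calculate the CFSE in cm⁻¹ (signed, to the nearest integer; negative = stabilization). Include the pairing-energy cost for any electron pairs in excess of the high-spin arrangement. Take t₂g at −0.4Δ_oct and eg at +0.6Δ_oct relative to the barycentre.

Here Δ_oct < P (8000 < 20000), so the high-spin state is favoured.
That gives t₂g⁴ eg².
Orbital CFSE = -0.4Δ_oct = -0.4 × 8000 = -3200 cm⁻¹.
High-spin has no excess pairs, so no pairing correction applies.

-3200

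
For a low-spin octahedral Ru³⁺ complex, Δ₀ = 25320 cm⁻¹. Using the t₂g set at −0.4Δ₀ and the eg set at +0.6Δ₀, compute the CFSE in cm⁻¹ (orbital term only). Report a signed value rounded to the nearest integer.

-50640

Ru³⁺: group 8, so d-count = 8 − 3 = 5.
The d⁵ electrons fill as t₂g⁵ eg⁰.
The orbital stabilization is -2.0Δ₀ = -2.0 × 25320 = -50640 cm⁻¹.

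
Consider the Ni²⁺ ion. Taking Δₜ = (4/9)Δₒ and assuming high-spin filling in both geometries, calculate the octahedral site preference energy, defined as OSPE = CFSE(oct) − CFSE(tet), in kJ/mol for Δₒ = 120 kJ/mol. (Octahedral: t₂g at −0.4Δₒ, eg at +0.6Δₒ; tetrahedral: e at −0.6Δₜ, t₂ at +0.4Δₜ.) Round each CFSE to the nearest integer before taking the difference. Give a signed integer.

Ni is in group 10, so Ni²⁺ is d⁸ (10 − 2 = 8).
Octahedral (high-spin): t₂g⁶ eg², CFSE = 6(−0.4) + 2(+0.6) = -1.2Δₒ = -1.2 × 120 = -144 kJ/mol.
Tetrahedral: e⁴ t₂⁴, CFSE = 4(−0.6) + 4(+0.4) = -0.8Δₜ = -0.8 × (4/9) × 120 = -43 kJ/mol.
OSPE = CFSE(oct) − CFSE(tet) = -144 − (-43) = -101 kJ/mol.

-101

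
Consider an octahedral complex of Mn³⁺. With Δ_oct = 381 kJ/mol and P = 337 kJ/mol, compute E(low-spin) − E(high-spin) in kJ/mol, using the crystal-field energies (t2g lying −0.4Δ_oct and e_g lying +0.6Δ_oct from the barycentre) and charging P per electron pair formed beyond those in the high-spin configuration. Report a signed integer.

Mn is in group 7, so Mn³⁺ is d⁴ (7 − 3 = 4).
High-spin: t2g^3 e_g^1, CFSE = -0.6Δ_oct = -229 kJ/mol.
Low-spin: t2g^4 e_g^0, orbital CFSE = -1.6Δ_oct = -610 kJ/mol; plus 1 excess pair × P = +337 kJ/mol; total -273 kJ/mol.
E(LS) − E(HS) = -273 − (-229) = -44 kJ/mol.

-44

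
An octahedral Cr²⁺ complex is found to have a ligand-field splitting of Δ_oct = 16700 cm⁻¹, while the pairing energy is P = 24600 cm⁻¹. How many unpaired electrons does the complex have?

Cr is in group 6, so Cr²⁺ is d⁴ (6 − 2 = 4).
Δ_oct < P, so pairing is avoided: the ground state is high-spin.
That gives t2g^3 e_g^1.
Unpaired electrons: 4.

4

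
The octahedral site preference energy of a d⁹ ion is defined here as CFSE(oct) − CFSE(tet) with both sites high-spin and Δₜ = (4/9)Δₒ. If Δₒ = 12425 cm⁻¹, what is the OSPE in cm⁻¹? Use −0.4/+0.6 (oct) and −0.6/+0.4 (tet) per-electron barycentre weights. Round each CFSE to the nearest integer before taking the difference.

Octahedral high-spin t2g^6 e_g^3: CFSE = -0.6 × 12425 = -7455 cm⁻¹.
Tetrahedral: e^4 t2^5, CFSE = 4(−0.6) + 5(+0.4) = -0.4Δₜ = -0.4 × (4/9) × 12425 = -2209 cm⁻¹.
OSPE = -7455 − (-2209) = -5246 cm⁻¹.

-5246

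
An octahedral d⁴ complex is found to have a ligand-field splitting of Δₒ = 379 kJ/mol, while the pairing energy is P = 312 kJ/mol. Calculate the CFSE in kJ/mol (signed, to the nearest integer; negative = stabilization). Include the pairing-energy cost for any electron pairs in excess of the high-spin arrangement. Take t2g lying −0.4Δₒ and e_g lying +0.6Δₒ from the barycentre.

Δₒ > P, so pairing is preferred: the ground state is low-spin.
Filling d⁴ accordingly: t2g^4 e_g^0.
Orbital CFSE = -1.6Δₒ = -1.6 × 379 = -606 kJ/mol.
Excess pairs vs high-spin: 1 − 0 = 1; pairing cost = +312 kJ/mol.
Net CFSE = -606 + 312 = -294 kJ/mol.

-294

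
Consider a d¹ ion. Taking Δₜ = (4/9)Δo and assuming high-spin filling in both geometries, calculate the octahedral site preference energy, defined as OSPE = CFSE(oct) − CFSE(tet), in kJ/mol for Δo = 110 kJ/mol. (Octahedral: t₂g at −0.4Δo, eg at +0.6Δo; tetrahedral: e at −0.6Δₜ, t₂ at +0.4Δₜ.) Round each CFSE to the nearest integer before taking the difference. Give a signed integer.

Octahedral high-spin t2g^1 e_g^0: CFSE = -0.4 × 110 = -44 kJ/mol.
In a tetrahedral site the filling is e^1 t2^0: CFSE(tet) = -0.6Δₜ = -0.6 × (4/9)(110) = -29 kJ/mol.
Subtracting, OSPE = -44 − (-29) = -15 kJ/mol.

-15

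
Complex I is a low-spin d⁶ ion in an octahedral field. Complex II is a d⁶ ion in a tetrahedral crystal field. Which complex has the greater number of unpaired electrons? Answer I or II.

II

I: t₂g⁶ eg⁰ → 0 unpaired.
II: With tetrahedral geometry the complex is necessarily high-spin; e³ t₂³ → 4 unpaired.
So II has more unpaired electrons.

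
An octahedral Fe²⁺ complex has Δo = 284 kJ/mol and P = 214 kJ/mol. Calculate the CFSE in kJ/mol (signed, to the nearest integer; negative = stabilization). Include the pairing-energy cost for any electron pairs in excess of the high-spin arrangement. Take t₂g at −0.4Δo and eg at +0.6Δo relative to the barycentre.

Fe sits in group 8; removing 2 electrons leaves Fe²⁺ with 8 − 2 = 6 d electrons.
With Δo > P the complex is low-spin.
Configuration: t₂g⁶ eg⁰.
Orbital CFSE = -2.4Δo = -2.4 × 284 = -682 kJ/mol.
Excess pairs vs high-spin: 3 − 1 = 2; pairing cost = +428 kJ/mol.
Net CFSE = -682 + 428 = -254 kJ/mol.

-254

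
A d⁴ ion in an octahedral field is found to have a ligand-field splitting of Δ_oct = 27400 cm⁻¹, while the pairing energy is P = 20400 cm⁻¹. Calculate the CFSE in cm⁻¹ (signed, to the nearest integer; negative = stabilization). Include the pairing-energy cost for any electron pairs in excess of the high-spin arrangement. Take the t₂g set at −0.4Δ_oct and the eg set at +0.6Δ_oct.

-23440

With Δ_oct > P the complex is low-spin.
That gives t₂g⁴ eg⁰.
Orbital CFSE = -1.6Δ_oct = -1.6 × 27400 = -43840 cm⁻¹.
Excess pairs vs high-spin: 1 − 0 = 1; pairing cost = +20400 cm⁻¹.
Net CFSE = -43840 + 20400 = -23440 cm⁻¹.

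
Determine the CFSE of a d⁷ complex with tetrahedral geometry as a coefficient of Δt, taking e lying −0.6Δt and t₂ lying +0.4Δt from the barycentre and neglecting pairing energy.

-1.2 Δt

With tetrahedral geometry the complex is necessarily high-spin.
Configuration: e⁴ t₂³.
CFSE = 4(-0.6Δt) + 3(0.4Δt) = -2.4Δt + 1.2Δt = -1.2Δt.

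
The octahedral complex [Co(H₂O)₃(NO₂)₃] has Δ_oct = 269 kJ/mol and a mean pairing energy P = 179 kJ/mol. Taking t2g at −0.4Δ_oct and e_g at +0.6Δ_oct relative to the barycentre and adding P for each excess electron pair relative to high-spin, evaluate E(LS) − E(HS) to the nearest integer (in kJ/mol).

Ligand charges: 3×(+0) from H₂O and 3×(-1) from NO₂⁻ sum to -3; with overall charge +0, Co is +3.
Group 9 minus oxidation state +3 gives a d⁶ configuration for Co³⁺.
In the high-spin limit (t2g^4 e_g^2) the orbital term is -0.4Δ_oct = -108 kJ/mol, with no excess pairing.
Low-spin t2g^6 e_g^0 gives -2.4Δ_oct = -646 kJ/mol, but forming 2 extra pairs costs 2P = 358 kJ/mol, so E(LS) = -646 + 358 = -288 kJ/mol.
E(LS) − E(HS) = -288 − (-108) = -180 kJ/mol.

-180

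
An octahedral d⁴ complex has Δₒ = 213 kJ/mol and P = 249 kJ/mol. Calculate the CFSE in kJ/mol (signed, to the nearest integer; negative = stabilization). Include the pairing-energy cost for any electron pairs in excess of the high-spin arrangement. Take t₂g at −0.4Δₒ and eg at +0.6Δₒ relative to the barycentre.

-128

With Δₒ < P the complex is high-spin.
Filling d⁴ accordingly: t₂g³ eg¹.
Orbital CFSE = -0.6Δₒ = -0.6 × 213 = -128 kJ/mol.
High-spin has no excess pairs, so no pairing correction applies.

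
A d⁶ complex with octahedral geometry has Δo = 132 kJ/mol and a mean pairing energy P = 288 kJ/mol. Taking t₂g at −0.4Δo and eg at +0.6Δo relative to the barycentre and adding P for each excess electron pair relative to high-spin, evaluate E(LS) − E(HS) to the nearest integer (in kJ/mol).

High-spin d⁶ fills as t₂g⁴ eg² with CFSE 4(−0.4) + 2(+0.6) = -0.4Δo = -53 kJ/mol.
Low-spin: t₂g⁶ eg⁰, orbital CFSE = -2.4Δo = -317 kJ/mol; plus 2 excess pairs × P = +576 kJ/mol; total 259 kJ/mol.
E(LS) − E(HS) = 259 − (-53) = 312 kJ/mol.

312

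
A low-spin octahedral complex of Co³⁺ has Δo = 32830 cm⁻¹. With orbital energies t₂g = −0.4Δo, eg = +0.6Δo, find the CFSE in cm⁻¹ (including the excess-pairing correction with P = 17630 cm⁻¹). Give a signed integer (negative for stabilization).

-43532

Group 9 minus oxidation state +3 gives a d⁶ configuration for Co³⁺.
Electron filling gives t₂g⁶ eg⁰.
Orbital CFSE = 6(-0.4) + 0(0.6) = -2.4Δo = -2.4 × 32830 = -78792 cm⁻¹.
High-spin d⁶ would be t₂g⁴ eg² with 1 pair; low-spin has 3, so 2 excess pairs cost +2P = +35260 cm⁻¹.
Overall CFSE = -78792 + 35260 = -43532 cm⁻¹.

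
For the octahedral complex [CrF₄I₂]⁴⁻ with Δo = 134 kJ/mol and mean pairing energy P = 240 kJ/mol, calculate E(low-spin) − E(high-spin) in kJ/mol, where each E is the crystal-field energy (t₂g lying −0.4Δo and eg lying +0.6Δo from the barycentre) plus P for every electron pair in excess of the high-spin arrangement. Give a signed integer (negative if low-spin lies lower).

106

Ligand charges: 4×(-1) from F⁻ and 2×(-1) from I⁻ sum to -6; with overall charge -4, Cr is +2.
Cr is in group 6, so Cr²⁺ is d⁴ (6 − 2 = 4).
In the high-spin limit (t₂g³ eg¹) the orbital term is -0.6Δo = -80 kJ/mol, with no excess pairing.
Low-spin t₂g⁴ eg⁰ gives -1.6Δo = -214 kJ/mol, but forming 1 extra pair costs 1P = 240 kJ/mol, so E(LS) = -214 + 240 = 26 kJ/mol.
Thus E(LS) − E(HS) = 106 kJ/mol.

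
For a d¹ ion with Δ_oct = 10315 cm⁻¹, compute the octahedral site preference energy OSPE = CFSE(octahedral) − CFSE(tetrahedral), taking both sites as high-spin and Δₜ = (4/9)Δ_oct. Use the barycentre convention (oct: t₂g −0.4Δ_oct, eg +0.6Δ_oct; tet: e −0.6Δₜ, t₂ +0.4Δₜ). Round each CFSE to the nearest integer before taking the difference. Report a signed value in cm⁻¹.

Octahedral high-spin t₂g¹ eg⁰: CFSE = -0.4 × 10315 = -4126 cm⁻¹.
In a tetrahedral site the filling is e¹ t₂⁰: CFSE(tet) = -0.6Δₜ = -0.6 × (4/9)(10315) = -2751 cm⁻¹.
Subtracting, OSPE = -4126 − (-2751) = -1375 cm⁻¹.

-1375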